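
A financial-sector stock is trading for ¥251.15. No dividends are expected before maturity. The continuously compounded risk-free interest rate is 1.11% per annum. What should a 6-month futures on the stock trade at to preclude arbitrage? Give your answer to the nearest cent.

¥252.55

F = S·e^(rT) = 251.15 · e^(0.0111 × 6/12)
= 251.15 · e^0.005550 = 251.15 × 1.005565
F = ¥252.55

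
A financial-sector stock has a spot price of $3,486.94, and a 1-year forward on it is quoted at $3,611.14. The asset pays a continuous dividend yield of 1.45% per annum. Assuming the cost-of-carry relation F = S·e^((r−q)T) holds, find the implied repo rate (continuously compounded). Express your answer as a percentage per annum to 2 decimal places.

From F = S·e^((r−q)T): (r − q) = ln(F/S)/T
ln(3611.14/3486.94) = ln(1.035619) = 0.034999
(r − q) = 0.034999 / (1) = 0.034999
r = ln(F/S)/T + q = 0.034999 + 0.0145 = 0.049499
r = 4.95%

4.95%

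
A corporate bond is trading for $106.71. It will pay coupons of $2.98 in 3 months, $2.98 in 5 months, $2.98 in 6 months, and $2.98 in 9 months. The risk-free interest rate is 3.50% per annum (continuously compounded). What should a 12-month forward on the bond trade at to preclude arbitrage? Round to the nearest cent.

$98.37

PV(coupons) I = 2.98·e^(−0.0350·3/12) + 2.98·e^(−0.0350·5/12) + 2.98·e^(−0.0350·6/12) + 2.98·e^(−0.0350·9/12)
I = 2.9540 + 2.9369 + 2.9283 + 2.9028 = 11.7220
F = (S − I)·e^(rT) = (106.71 − 11.7220) · e^(0.0350·12/12)
= 94.9880 · e^0.035000 = 94.9880 × 1.035620 = $98.37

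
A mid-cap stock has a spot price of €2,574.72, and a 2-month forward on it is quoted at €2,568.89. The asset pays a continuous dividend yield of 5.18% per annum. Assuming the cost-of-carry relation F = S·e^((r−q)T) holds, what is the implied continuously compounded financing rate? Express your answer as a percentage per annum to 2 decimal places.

From F = S·e^((r−q)T): (r − q) = ln(F/S)/T
ln(2568.89/2574.72) = ln(0.997736) = -0.002267
(r − q) = -0.002267 / (2/12) = -0.013602
r = ln(F/S)/T + q = -0.013602 + 0.0518 = 0.038198
r = 3.82%

3.82%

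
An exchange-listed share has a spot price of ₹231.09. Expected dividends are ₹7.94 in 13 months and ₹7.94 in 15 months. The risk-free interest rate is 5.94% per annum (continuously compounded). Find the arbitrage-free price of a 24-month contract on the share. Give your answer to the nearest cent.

₹243.55

PV(dividends) I = 7.94·e^(−0.0594·13/12) + 7.94·e^(−0.0594·15/12)
I = 7.4452 + 7.3718 = 14.8170
F = (S − I)·e^(rT) = (231.09 − 14.8170) · e^(0.0594·24/12)
= 216.2730 · e^0.118800 = 216.2730 × 1.126145 = ₹243.55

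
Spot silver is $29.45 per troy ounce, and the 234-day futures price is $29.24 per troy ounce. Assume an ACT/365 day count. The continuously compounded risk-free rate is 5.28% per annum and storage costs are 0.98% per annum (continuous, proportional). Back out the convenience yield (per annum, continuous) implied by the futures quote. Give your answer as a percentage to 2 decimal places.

F = S·e^((r+u−y)T) ⇒ (r+u−y) = ln(F/S)/T
ln(29.24/29.45) = -0.007156; /T ⇒ -0.011162
y = r + u − ln(F/S)/T = 0.0528 + 0.0098 + 0.011162 = 0.073762
y = 7.38%

7.38%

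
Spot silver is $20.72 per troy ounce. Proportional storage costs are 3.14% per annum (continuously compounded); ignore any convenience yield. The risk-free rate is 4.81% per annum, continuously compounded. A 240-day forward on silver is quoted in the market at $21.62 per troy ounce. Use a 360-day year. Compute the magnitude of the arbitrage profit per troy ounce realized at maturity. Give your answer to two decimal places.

$0.23 per troy ounce

Fair forward: F* = S·e^(carry·T), with carry = (r + u) = 0.0481 + 0.0314 = 0.0795
F* = 20.72 · e^(0.0795 × 240/360) = 20.72 · e^0.053000 = 20.72 × 1.054430 = $21.8478
Market $21.62 < fair $21.8478: forward underpriced → reverse cash-and-carry (short spot, go long the forward).
At maturity, profit = |F_mkt − F*| = |21.62 − 21.8478| = $0.23 per troy ounce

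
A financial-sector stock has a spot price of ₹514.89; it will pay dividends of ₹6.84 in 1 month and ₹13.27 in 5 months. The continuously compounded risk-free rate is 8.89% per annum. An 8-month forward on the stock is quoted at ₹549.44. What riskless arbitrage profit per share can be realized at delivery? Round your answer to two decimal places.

PV(dividends) I = 6.84·e^(−0.0889·1/12) + 13.27·e^(−0.0889·5/12) = 19.5770
Fair forward F* = (S − I)·e^(rT) = (514.89 − 19.5770)·e^0.059267 = 495.3130 × 1.061059 = 525.5563
Market ₹549.44 > fair 525.5563: forward overpriced → cash-and-carry (borrow at r, buy the stock and collect the dividends, short the forward).
Profit at T = |F_mkt − F*| = |549.44 − 525.5563| = ₹23.88 per share

₹23.88 per share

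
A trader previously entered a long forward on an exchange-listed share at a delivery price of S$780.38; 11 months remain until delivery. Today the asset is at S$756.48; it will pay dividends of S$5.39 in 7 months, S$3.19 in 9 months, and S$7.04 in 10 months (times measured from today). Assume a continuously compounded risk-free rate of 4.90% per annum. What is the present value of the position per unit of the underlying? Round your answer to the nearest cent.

PV(remaining dividends) I = 5.39·e^(−0.0490·7/12) + 3.19·e^(−0.0490·9/12) + 7.04·e^(−0.0490·10/12) = 15.0713
Current forward F = (S − I)·e^(rT) = (756.48 − 15.0713)·e^(0.0490·11/12) = 741.4087 × 1.045941 = 775.4698
Value (long) = (F − K)·e^(−rT) = (775.4698 − 780.38) × 0.956077 = -4.6945
Value = -S$4.69

-S$4.69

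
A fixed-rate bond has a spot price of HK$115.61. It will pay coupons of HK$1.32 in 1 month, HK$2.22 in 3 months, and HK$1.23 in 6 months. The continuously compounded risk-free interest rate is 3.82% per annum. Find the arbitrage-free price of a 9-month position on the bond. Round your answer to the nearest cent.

PV(coupons) I = 1.32·e^(−0.0382·1/12) + 2.22·e^(−0.0382·3/12) + 1.23·e^(−0.0382·6/12)
I = 1.3158 + 2.1989 + 1.2067 = 4.7214
F = (S − I)·e^(rT) = (115.61 − 4.7214) · e^(0.0382·9/12)
= 110.8886 · e^0.028650 = 110.8886 × 1.029064 = HK$114.11

HK$114.11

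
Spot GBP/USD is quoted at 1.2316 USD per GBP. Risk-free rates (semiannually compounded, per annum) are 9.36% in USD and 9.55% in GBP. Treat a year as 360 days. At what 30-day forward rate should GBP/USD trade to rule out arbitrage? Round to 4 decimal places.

1.2314

By covered interest parity, F = S · (1+r_USD/2)^(2T) / (1+r_GBP/2)^(2T)
= 1.2316 × 1.007652 / 1.007804 = 1.2316 × 0.999849
F = 1.2314 USD per GBP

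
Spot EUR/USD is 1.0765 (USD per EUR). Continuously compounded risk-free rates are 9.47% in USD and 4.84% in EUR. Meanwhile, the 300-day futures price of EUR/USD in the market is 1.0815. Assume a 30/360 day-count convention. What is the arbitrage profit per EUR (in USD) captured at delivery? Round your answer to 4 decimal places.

0.0373 per EUR (in USD)

Fair futures: F* = S·e^(carry·T), with carry = (r_USD − r_EUR) = 0.0947 − 0.0484 = 0.0463
F* = 1.0765 · e^(0.0463 × 300/360) = 1.0765 · e^0.038583 = 1.0765 × 1.039337 = 1.1188
Market 1.0815 < fair 1.1188: forward underpriced → reverse cash-and-carry (short spot, go long the forward).
At maturity, profit = |F_mkt − F*| = |1.0815 − 1.1188| = 0.0373 per EUR (in USD)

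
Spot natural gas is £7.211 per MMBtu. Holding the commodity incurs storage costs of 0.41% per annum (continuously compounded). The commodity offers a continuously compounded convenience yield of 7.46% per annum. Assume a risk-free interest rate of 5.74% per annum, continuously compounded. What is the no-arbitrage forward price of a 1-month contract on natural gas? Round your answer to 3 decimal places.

£7.203 per MMBtu

Net carry = r + u − y = 0.0574 + 0.0041 − 0.0746 = -0.0131
F = S·e^((r+u−y)T) = 7.211 · e^(-0.0131 × 1/12) = 7.211 · e^-0.001092
= 7.211 × 0.998909 = £7.203 per MMBtu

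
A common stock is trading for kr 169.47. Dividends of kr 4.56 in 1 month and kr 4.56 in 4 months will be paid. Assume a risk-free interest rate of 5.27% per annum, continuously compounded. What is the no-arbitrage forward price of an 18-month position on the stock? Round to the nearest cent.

kr 173.65

PV(dividends) I = 4.56·e^(−0.0527·1/12) + 4.56·e^(−0.0527·4/12)
I = 4.5400 + 4.4806 = 9.0206
F = (S − I)·e^(rT) = (169.47 − 9.0206) · e^(0.0527·18/12)
= 160.4494 · e^0.079050 = 160.4494 × 1.082258 = kr 173.65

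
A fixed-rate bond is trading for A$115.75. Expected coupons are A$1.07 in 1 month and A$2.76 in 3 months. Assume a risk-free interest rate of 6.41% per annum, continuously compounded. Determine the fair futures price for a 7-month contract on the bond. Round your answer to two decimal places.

PV(coupons) I = 1.07·e^(−0.0641·1/12) + 2.76·e^(−0.0641·3/12)
I = 1.0643 + 2.7161 = 3.7804
F = (S − I)·e^(rT) = (115.75 − 3.7804) · e^(0.0641·7/12)
= 111.9696 · e^0.037392 = 111.9696 × 1.038100 = A$116.24

A$116.24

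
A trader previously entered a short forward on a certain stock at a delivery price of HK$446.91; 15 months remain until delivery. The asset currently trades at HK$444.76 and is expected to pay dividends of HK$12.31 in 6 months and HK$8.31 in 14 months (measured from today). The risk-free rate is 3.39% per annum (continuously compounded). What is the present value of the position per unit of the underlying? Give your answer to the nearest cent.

HK$3.70

PV(remaining dividends) I = 12.31·e^(−0.0339·6/12) + 8.31·e^(−0.0339·14/12) = 20.0909
Current forward F = (S − I)·e^(rT) = (444.76 − 20.0909)·e^(0.0339·15/12) = 424.6691 × 1.043286 = 443.0513
Value (long) = (F − K)·e^(−rT) = (443.0513 − 446.91) × 0.958510 = -3.6986
Short position value = −(long value) = HK$3.70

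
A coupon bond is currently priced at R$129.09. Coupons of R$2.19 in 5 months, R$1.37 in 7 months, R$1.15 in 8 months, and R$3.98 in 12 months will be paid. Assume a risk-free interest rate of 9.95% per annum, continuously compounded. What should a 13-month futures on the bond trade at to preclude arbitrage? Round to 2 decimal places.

PV(coupons) I = 2.19·e^(−0.0995·5/12) + 1.37·e^(−0.0995·7/12) + 1.15·e^(−0.0995·8/12) + 3.98·e^(−0.0995·12/12)
I = 2.1011 + 1.2927 + 1.0762 + 3.6031 = 8.0731
F = (S − I)·e^(rT) = (129.09 − 8.0731) · e^(0.0995·13/12)
= 121.0169 · e^0.107792 = 121.0169 × 1.113816 = R$134.79

R$134.79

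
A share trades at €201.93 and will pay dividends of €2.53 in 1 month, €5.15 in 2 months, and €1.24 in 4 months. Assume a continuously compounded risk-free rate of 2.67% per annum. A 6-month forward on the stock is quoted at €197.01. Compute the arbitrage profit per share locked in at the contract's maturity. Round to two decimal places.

PV(dividends) I = 2.53·e^(−0.0267·1/12) + 5.15·e^(−0.0267·2/12) + 1.24·e^(−0.0267·4/12) = 8.8805
Fair forward F* = (S − I)·e^(rT) = (201.93 − 8.8805)·e^0.013350 = 193.0495 × 1.013440 = 195.6441
Market €197.01 > fair 195.6441: forward overpriced → cash-and-carry (borrow at r, buy the stock and collect the dividends, short the forward).
Profit at T = |F_mkt − F*| = |197.01 − 195.6441| = €1.37 per share

€1.37 per share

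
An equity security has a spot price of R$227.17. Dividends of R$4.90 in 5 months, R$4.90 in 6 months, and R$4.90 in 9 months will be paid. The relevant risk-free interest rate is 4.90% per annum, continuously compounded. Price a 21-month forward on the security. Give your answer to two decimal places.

R$231.92

PV(dividends) I = 4.90·e^(−0.0490·5/12) + 4.90·e^(−0.0490·6/12) + 4.90·e^(−0.0490·9/12)
I = 4.8010 + 4.7814 + 4.7232 = 14.3056
F = (S − I)·e^(rT) = (227.17 − 14.3056) · e^(0.0490·21/12)
= 212.8644 · e^0.085750 = 212.8644 × 1.089534 = R$231.92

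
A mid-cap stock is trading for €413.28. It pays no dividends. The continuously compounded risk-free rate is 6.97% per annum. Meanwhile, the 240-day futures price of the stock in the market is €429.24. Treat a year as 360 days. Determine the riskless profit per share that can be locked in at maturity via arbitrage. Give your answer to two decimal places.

€3.70 per share

Fair futures: F* = S·e^(carry·T), with carry = r = 0.0697
F* = 413.28 · e^(0.0697 × 240/360) = 413.28 · e^0.046467 = 413.28 × 1.047564 = €432.9372
Market €429.24 < fair €432.9372: forward underpriced → reverse cash-and-carry (short spot, go long the forward).
At maturity, profit = |F_mkt − F*| = |429.24 − 432.9372| = €3.70 per share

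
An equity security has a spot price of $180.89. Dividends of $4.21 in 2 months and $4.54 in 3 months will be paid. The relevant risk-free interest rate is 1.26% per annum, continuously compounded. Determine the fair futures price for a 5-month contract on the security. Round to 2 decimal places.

PV(dividends) I = 4.21·e^(−0.0126·2/12) + 4.54·e^(−0.0126·3/12)
I = 4.2012 + 4.5257 = 8.7269
F = (S − I)·e^(rT) = (180.89 − 8.7269) · e^(0.0126·5/12)
= 172.1631 · e^0.005250 = 172.1631 × 1.005264 = $173.07

$173.07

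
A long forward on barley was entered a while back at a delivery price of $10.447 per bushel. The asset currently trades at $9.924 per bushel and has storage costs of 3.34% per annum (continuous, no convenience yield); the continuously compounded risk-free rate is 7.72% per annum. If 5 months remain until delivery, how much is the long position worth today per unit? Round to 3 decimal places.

-$0.053 per bushel

Current fair forward for the remaining 5 months: F = S·e^((r + u)·T), (r + u) = 0.0772 + 0.0334 = 0.1106
F = 9.924 · e^(0.1106 × 5/12) = 9.924 × 1.047162 = 10.3920
Value of long forward = (F − K)·e^(−rT) = (10.3920 − 10.447) · e^(−0.0772·5/12)
= -0.0550 × 0.968345 = -0.053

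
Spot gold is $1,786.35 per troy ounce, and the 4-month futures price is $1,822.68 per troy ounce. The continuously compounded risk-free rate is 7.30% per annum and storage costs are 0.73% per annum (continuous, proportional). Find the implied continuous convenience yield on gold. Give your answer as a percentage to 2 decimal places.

F = S·e^((r+u−y)T) ⇒ (r+u−y) = ln(F/S)/T
ln(1822.68/1786.35) = 0.020134; /T ⇒ 0.060402
y = r + u − ln(F/S)/T = 0.0730 + 0.0073 − 0.060402 = 0.019898
y = 1.99%

1.99%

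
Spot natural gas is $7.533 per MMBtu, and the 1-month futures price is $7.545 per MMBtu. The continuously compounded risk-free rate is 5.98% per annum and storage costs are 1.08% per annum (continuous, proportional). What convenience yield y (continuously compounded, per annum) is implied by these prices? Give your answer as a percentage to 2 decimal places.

F = S·e^((r+u−y)T) ⇒ (r+u−y) = ln(F/S)/T
ln(7.545/7.533) = 0.001592; /T ⇒ 0.019104
y = r + u − ln(F/S)/T = 0.0598 + 0.0108 − 0.019104 = 0.051496
y = 5.15%

5.15%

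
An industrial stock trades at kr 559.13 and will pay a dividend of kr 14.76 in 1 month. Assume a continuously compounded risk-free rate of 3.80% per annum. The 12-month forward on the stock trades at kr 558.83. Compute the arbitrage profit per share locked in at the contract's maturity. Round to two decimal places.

PV(dividends) I = 14.76·e^(−0.0380·1/12) = 14.7133
Fair forward F* = (S − I)·e^(rT) = (559.13 − 14.7133)·e^0.038000 = 544.4167 × 1.038731 = 565.5025
Market kr 558.83 < fair 565.5025: forward underpriced → reverse cash-and-carry (short the stock, invest proceeds at r, pay the dividends, go long the forward).
Profit at T = |F_mkt − F*| = |558.83 − 565.5025| = kr 6.67 per share

kr 6.67 per share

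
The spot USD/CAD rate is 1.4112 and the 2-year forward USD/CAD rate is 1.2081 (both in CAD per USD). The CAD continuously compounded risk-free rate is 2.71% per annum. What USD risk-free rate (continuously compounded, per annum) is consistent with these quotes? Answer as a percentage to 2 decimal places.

10.48%

F = S·e^((r_CAD − r_USD)T) ⇒ r_USD = r_CAD − ln(F/S)/T
ln(1.2081/1.4112) = -0.155392; /(2) = -0.077696
r_USD = 0.0271 + 0.077696 = 0.104796
r_USD = 10.48%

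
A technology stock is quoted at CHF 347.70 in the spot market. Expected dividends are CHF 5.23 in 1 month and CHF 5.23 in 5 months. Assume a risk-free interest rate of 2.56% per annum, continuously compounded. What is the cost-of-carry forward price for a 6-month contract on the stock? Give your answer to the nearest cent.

PV(dividends) I = 5.23·e^(−0.0256·1/12) + 5.23·e^(−0.0256·5/12)
I = 5.2189 + 5.1745 = 10.3934
F = (S − I)·e^(rT) = (347.70 − 10.3934) · e^(0.0256·6/12)
= 337.3066 · e^0.012800 = 337.3066 × 1.012882 = CHF 341.65

CHF 341.65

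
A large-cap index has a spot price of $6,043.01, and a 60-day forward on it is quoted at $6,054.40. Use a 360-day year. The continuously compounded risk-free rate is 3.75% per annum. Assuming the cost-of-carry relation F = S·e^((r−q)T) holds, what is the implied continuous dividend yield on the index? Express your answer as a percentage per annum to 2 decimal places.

2.62%

From F = S·e^((r−q)T): (r − q) = ln(F/S)/T
ln(6054.40/6043.01) = ln(1.001885) = 0.001883
(r − q) = 0.001883 / (60/360) = 0.011298
q = r − ln(F/S)/T = 0.0375 − 0.011298 = 0.026202
q = 2.62%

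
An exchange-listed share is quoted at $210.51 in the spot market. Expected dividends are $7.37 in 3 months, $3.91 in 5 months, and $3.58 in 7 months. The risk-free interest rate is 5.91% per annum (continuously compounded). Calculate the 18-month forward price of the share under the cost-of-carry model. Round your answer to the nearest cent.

PV(dividends) I = 7.37·e^(−0.0591·3/12) + 3.91·e^(−0.0591·5/12) + 3.58·e^(−0.0591·7/12)
I = 7.2619 + 3.8149 + 3.4587 = 14.5355
F = (S − I)·e^(rT) = (210.51 − 14.5355) · e^(0.0591·18/12)
= 195.9745 · e^0.088650 = 195.9745 × 1.092698 = $214.14

$214.14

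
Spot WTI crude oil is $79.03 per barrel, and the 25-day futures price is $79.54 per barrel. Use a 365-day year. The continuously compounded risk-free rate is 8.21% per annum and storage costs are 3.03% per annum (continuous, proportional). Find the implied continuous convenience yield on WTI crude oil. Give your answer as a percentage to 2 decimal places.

1.85%

F = S·e^((r+u−y)T) ⇒ (r+u−y) = ln(F/S)/T
ln(79.54/79.03) = 0.006433; /T ⇒ 0.093922
y = r + u − ln(F/S)/T = 0.0821 + 0.0303 − 0.093922 = 0.018478
y = 1.85%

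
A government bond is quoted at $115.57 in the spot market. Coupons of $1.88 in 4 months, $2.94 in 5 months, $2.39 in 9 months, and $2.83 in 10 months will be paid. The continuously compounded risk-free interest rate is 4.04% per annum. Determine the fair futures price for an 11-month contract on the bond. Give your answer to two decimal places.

$109.76

PV(coupons) I = 1.88·e^(−0.0404·4/12) + 2.94·e^(−0.0404·5/12) + 2.39·e^(−0.0404·9/12) + 2.83·e^(−0.0404·10/12)
I = 1.8549 + 2.8909 + 2.3187 + 2.7363 = 9.8008
F = (S − I)·e^(rT) = (115.57 − 9.8008) · e^(0.0404·11/12)
= 105.7692 · e^0.037033 = 105.7692 × 1.037727 = $109.76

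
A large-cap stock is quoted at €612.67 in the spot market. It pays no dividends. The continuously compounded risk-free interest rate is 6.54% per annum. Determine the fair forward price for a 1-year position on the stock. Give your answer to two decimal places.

F = S·e^(rT) = 612.67 · e^(0.0654 × 1)
= 612.67 · e^0.065400 = 612.67 × 1.067586
F = €654.08

€654.08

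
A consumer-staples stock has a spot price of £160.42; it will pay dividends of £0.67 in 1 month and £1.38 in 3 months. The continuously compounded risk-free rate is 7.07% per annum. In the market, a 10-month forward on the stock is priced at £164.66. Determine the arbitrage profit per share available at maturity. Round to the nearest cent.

£3.35 per share

PV(dividends) I = 0.67·e^(−0.0707·1/12) + 1.38·e^(−0.0707·3/12) = 2.0219
Fair forward F* = (S − I)·e^(rT) = (160.42 − 2.0219)·e^0.058917 = 158.3981 × 1.060687 = 168.0108
Market £164.66 < fair 168.0108: forward underpriced → reverse cash-and-carry (short the stock, invest proceeds at r, pay the dividends, go long the forward).
Profit at T = |F_mkt − F*| = |164.66 − 168.0108| = £3.35 per share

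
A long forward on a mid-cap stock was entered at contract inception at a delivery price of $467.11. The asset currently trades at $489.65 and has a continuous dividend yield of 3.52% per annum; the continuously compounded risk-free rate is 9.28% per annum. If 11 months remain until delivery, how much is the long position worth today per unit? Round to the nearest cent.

Current fair forward for the remaining 11 months: F = S·e^((r − q)·T), (r − q) = 0.0928 − 0.0352 = 0.0576
F = 489.65 · e^(0.0576 × 11/12) = 489.65 × 1.054219 = 516.1983
Value of long forward = (F − K)·e^(−rT) = (516.1983 − 467.11) · e^(−0.0928·11/12)
= 49.0883 × 0.918451 = 45.09

$45.09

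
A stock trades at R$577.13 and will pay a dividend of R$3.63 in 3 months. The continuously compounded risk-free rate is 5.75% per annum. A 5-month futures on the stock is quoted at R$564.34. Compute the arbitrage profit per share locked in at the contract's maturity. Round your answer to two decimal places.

R$23.12 per share

PV(dividends) I = 3.63·e^(−0.0575·3/12) = 3.5782
Fair futures F* = (S − I)·e^(rT) = (577.13 − 3.5782)·e^0.023958 = 573.5518 × 1.024247 = 587.4587
Market R$564.34 < fair 587.4587: forward underpriced → reverse cash-and-carry (short the stock, invest proceeds at r, pay the dividends, go long the forward).
Profit at T = |F_mkt − F*| = |564.34 − 587.4587| = R$23.12 per share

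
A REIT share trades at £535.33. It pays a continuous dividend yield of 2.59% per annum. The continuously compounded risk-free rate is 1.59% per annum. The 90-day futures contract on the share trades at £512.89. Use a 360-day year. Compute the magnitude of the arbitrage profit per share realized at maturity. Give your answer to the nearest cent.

£21.10 per share

Fair futures: F* = S·e^(carry·T), with carry = (r − q) = 0.0159 − 0.0259 = -0.0100
F* = 535.33 · e^(-0.0100 × 90/360) = 535.33 · e^-0.002500 = 535.33 × 0.997503 = £533.9933
Market £512.89 < fair £533.9933: forward underpriced → reverse cash-and-carry (short spot, go long the forward).
At maturity, profit = |F_mkt − F*| = |512.89 − 533.9933| = £21.10 per share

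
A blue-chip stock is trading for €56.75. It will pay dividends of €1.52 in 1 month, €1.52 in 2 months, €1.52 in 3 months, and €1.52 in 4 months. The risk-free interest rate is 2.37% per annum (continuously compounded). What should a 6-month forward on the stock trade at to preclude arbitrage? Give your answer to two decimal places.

PV(dividends) I = 1.52·e^(−0.0237·1/12) + 1.52·e^(−0.0237·2/12) + 1.52·e^(−0.0237·3/12) + 1.52·e^(−0.0237·4/12)
I = 1.5170 + 1.5140 + 1.5110 + 1.5080 = 6.0500
F = (S − I)·e^(rT) = (56.75 − 6.0500) · e^(0.0237·6/12)
= 50.7000 · e^0.011850 = 50.7000 × 1.011920 = €51.30

€51.30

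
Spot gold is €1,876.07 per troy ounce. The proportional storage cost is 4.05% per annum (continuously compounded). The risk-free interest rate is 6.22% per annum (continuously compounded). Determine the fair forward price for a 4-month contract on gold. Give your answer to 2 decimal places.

Net carry = r + u − y = 0.0622 + 0.0405 − 0.0000 = 0.1027
F = S·e^((r+u−y)T) = 1876.07 · e^(0.1027 × 4/12) = 1876.07 · e^0.03423333
= 1876.07 × 1.03482603 = €1,941.41 per troy ounce

€1,941.41 per troy ounce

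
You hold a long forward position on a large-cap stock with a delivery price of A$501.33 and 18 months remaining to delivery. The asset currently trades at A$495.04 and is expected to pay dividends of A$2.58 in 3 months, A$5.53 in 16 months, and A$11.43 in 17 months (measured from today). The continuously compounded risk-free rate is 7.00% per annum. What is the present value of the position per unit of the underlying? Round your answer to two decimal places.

PV(remaining dividends) I = 2.58·e^(−0.0700·3/12) + 5.53·e^(−0.0700·16/12) + 11.43·e^(−0.0700·17/12) = 17.9234
Current forward F = (S − I)·e^(rT) = (495.04 − 17.9234)·e^(0.0700·18/12) = 477.1166 × 1.110711 = 529.9387
Value (long) = (F − K)·e^(−rT) = (529.9387 − 501.33) × 0.900325 = 25.7571
Value = A$25.76

A$25.76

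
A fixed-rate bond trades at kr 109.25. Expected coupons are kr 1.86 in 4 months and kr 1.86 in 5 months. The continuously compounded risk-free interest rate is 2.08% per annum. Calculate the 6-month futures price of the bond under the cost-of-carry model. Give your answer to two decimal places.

kr 106.66

PV(coupons) I = 1.86·e^(−0.0208·4/12) + 1.86·e^(−0.0208·5/12)
I = 1.8471 + 1.8439 = 3.6910
F = (S − I)·e^(rT) = (109.25 − 3.6910) · e^(0.0208·6/12)
= 105.5590 · e^0.010400 = 105.5590 × 1.010454 = kr 106.66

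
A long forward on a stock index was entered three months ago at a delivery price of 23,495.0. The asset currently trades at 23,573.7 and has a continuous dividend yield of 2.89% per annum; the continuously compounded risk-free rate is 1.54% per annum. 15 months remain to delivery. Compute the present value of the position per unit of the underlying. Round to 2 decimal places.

-309.75

Current fair forward for the remaining 15 months: F = S·e^((r − q)·T), (r − q) = 0.0154 − 0.0289 = -0.0135
F = 23573.7 · e^(-0.0135 × 15/12) = 23573.7 × 0.98326659 = 23179.2316
Value of long forward = (F − K)·e^(−rT) = (23179.2316 − 23495.0) · e^(−0.0154·15/12)
= -315.7684 × 0.98093410 = -309.75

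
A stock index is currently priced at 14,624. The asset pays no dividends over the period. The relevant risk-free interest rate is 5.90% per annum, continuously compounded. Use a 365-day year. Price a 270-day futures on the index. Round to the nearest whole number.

15,276

F = S·e^(rT) = 14624 · e^(0.0590 × 270/365)
= 14624 · e^0.043644 = 14624 × 1.044610
F = 15,276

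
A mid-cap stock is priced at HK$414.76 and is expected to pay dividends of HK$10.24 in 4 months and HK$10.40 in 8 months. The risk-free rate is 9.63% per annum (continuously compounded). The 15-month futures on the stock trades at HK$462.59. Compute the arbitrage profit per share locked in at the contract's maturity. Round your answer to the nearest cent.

HK$16.96 per share

PV(dividends) I = 10.24·e^(−0.0963·4/12) + 10.40·e^(−0.0963·8/12) = 19.6698
Fair futures F* = (S − I)·e^(rT) = (414.76 − 19.6698)·e^0.120375 = 395.0902 × 1.127920 = 445.6301
Market HK$462.59 > fair 445.6301: forward overpriced → cash-and-carry (borrow at r, buy the stock and collect the dividends, short the forward).
Profit at T = |F_mkt − F*| = |462.59 − 445.6301| = HK$16.96 per share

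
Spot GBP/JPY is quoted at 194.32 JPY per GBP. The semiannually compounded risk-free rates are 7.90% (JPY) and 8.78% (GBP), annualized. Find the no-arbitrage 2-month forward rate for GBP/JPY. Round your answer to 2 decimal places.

194.05

By covered interest parity, F = S · (1+r_JPY/2)^(2T) / (1+r_GBP/2)^(2T)
= 194.32 × 1.012997 / 1.014424 = 194.32 × 0.998593
F = 194.05 JPY per GBP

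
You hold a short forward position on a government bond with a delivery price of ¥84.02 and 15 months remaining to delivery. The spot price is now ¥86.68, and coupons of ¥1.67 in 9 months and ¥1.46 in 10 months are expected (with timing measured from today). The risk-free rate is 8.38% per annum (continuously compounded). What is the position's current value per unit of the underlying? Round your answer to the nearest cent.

PV(remaining coupons) I = 1.67·e^(−0.0838·9/12) + 1.46·e^(−0.0838·10/12) = 2.9298
Current forward F = (S − I)·e^(rT) = (86.68 − 2.9298)·e^(0.0838·15/12) = 83.7502 × 1.110433 = 92.9990
Value (long) = (F − K)·e^(−rT) = (92.9990 − 84.02) × 0.900550 = 8.0860
Short position value = −(long value) = -¥8.09

-¥8.09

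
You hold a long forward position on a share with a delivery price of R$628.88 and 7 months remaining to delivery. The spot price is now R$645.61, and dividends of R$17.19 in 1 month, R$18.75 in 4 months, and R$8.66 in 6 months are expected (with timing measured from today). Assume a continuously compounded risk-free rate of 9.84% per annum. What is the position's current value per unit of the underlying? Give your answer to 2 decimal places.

R$8.37

PV(remaining dividends) I = 17.19·e^(−0.0984·1/12) + 18.75·e^(−0.0984·4/12) + 8.66·e^(−0.0984·6/12) = 43.4388
Current forward F = (S − I)·e^(rT) = (645.61 − 43.4388)·e^(0.0984·7/12) = 602.1712 × 1.059079 = 637.7469
Value (long) = (F − K)·e^(−rT) = (637.7469 − 628.88) × 0.944216 = 8.3723
Value = R$8.37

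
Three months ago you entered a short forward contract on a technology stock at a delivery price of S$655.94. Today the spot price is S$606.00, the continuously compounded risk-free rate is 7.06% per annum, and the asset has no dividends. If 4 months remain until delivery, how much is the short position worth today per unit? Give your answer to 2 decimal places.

S$34.68

Current fair forward for the remaining 4 months: F = S·e^(r·T), r = 0.0706
F = 606.00 · e^(0.0706 × 4/12) = 606.00 × 1.023812 = 620.4301
Value of long forward = (F − K)·e^(−rT) = (620.4301 − 655.94) · e^(−0.0706·4/12)
= -35.5099 × 0.976741 = -34.68
Short position value = −(long value) = S$34.68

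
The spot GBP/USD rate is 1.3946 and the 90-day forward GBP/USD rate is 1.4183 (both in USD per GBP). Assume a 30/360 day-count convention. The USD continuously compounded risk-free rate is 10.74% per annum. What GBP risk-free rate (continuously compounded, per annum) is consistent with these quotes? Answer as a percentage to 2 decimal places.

4.00%

F = S·e^((r_USD − r_GBP)T) ⇒ r_GBP = r_USD − ln(F/S)/T
ln(1.4183/1.3946) = 0.016851; /(90/360) = 0.067404
r_GBP = 0.1074 − 0.067404 = 0.039996
r_GBP = 4.00%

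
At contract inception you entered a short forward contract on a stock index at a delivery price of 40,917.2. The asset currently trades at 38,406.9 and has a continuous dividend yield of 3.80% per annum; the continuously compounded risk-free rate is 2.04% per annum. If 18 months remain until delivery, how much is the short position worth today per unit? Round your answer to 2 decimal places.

Current fair forward for the remaining 18 months: F = S·e^((r − q)·T), (r − q) = 0.0204 − 0.0380 = -0.0176
F = 38406.9 · e^(-0.0176 × 18/12) = 38406.9 × 0.97394543 = 37406.2247
Value of long forward = (F − K)·e^(−rT) = (37406.2247 − 40917.2) · e^(−0.0204·18/12)
= -3510.9753 × 0.96986344 = -3405.17
Short position value = −(long value) = 3405.17

3405.17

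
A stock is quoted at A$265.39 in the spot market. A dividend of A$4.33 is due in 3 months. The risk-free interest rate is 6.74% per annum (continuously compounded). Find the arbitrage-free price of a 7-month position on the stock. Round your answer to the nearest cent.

A$271.60

PV(dividends) I = 4.33·e^(−0.0674·3/12)
I = 4.2577
F = (S − I)·e^(rT) = (265.39 − 4.2577) · e^(0.0674·7/12)
= 261.1323 · e^0.039317 = 261.1323 × 1.040100 = A$271.60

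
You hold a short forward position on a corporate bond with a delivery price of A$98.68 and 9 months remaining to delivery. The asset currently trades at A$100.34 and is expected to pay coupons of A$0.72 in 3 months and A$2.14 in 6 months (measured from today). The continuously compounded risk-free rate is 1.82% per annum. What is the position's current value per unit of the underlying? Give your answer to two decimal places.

-A$0.16

PV(remaining coupons) I = 0.72·e^(−0.0182·3/12) + 2.14·e^(−0.0182·6/12) = 2.8373
Current forward F = (S − I)·e^(rT) = (100.34 − 2.8373)·e^(0.0182·9/12) = 97.5027 × 1.013744 = 98.8428
Value (long) = (F − K)·e^(−rT) = (98.8428 − 98.68) × 0.986443 = 0.1606
Short position value = −(long value) = -A$0.16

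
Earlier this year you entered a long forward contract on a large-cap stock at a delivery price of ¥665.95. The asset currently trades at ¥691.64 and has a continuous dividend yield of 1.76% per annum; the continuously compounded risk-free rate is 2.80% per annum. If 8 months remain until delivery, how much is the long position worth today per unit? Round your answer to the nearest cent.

¥29.94

Current fair forward for the remaining 8 months: F = S·e^((r − q)·T), (r − q) = 0.0280 − 0.0176 = 0.0104
F = 691.64 · e^(0.0104 × 8/12) = 691.64 × 1.006957 = 696.4517
Value of long forward = (F − K)·e^(−rT) = (696.4517 − 665.95) · e^(−0.0280·8/12)
= 30.5017 × 0.981506 = 29.94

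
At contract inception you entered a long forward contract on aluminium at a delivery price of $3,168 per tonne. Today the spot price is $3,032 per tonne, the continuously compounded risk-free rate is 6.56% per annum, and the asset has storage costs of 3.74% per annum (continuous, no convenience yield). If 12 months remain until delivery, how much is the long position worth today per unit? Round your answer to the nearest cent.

$180.69 per tonne

Current fair forward for the remaining 12 months: F = S·e^((r + u)·T), (r + u) = 0.0656 + 0.0374 = 0.1030
F = 3032 · e^(0.1030 × 12/12) = 3032 × 1.10849141 = 3360.9460
Value of long forward = (F − K)·e^(−rT) = (3360.9460 − 3168) · e^(−0.0656·12/12)
= 192.9460 × 0.93650539 = 180.69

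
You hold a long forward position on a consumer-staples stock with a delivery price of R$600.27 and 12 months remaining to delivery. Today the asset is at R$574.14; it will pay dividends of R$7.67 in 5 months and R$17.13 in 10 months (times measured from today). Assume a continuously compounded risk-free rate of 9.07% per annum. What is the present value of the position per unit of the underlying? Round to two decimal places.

PV(remaining dividends) I = 7.67·e^(−0.0907·5/12) + 17.13·e^(−0.0907·10/12) = 23.2685
Current forward F = (S − I)·e^(rT) = (574.14 − 23.2685)·e^(0.0907·12/12) = 550.8715 × 1.094940 = 603.1712
Value (long) = (F − K)·e^(−rT) = (603.1712 − 600.27) × 0.913292 = 2.6496
Value = R$2.65

R$2.65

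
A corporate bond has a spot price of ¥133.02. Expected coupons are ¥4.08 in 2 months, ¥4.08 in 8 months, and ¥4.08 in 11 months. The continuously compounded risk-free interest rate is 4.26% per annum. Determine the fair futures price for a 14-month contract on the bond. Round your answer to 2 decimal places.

¥127.25

PV(coupons) I = 4.08·e^(−0.0426·2/12) + 4.08·e^(−0.0426·8/12) + 4.08·e^(−0.0426·11/12)
I = 4.0511 + 3.9658 + 3.9237 = 11.9406
F = (S − I)·e^(rT) = (133.02 − 11.9406) · e^(0.0426·14/12)
= 121.0794 · e^0.049700 = 121.0794 × 1.050956 = ¥127.25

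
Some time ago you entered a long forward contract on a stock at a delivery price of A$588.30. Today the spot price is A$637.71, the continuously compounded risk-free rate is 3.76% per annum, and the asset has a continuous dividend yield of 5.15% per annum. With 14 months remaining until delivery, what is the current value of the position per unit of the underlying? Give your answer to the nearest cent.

Current fair forward for the remaining 14 months: F = S·e^((r − q)·T), (r − q) = 0.0376 − 0.0515 = -0.0139
F = 637.71 · e^(-0.0139 × 14/12) = 637.71 × 0.983914 = 627.4518
Value of long forward = (F − K)·e^(−rT) = (627.4518 − 588.30) · e^(−0.0376·14/12)
= 39.1518 × 0.957082 = 37.47

A$37.47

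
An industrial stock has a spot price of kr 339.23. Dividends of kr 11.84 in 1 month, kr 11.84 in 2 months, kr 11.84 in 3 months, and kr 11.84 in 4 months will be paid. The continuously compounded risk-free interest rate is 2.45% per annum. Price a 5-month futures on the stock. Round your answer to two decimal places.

kr 295.11

PV(dividends) I = 11.84·e^(−0.0245·1/12) + 11.84·e^(−0.0245·2/12) + 11.84·e^(−0.0245·3/12) + 11.84·e^(−0.0245·4/12)
I = 11.8159 + 11.7918 + 11.7677 + 11.7437 = 47.1191
F = (S − I)·e^(rT) = (339.23 − 47.1191) · e^(0.0245·5/12)
= 292.1109 · e^0.010208 = 292.1109 × 1.010260 = kr 295.11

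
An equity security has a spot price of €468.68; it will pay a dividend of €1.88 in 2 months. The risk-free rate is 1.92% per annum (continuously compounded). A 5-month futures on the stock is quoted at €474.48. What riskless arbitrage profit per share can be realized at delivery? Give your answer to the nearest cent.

PV(dividends) I = 1.88·e^(−0.0192·2/12) = 1.8740
Fair futures F* = (S − I)·e^(rT) = (468.68 − 1.8740)·e^0.008000 = 466.8060 × 1.008032 = 470.5554
Market €474.48 > fair 470.5554: forward overpriced → cash-and-carry (borrow at r, buy the stock and collect the dividends, short the forward).
Profit at T = |F_mkt − F*| = |474.48 − 470.5554| = €3.92 per share

€3.92 per share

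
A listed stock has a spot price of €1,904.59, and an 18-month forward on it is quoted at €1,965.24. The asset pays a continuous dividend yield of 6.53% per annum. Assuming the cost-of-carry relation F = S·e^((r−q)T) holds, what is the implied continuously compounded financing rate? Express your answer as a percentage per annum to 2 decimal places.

8.62%

From F = S·e^((r−q)T): (r − q) = ln(F/S)/T
ln(1965.24/1904.59) = ln(1.031844) = 0.031347
(r − q) = 0.031347 / (18/12) = 0.020898
r = ln(F/S)/T + q = 0.020898 + 0.0653 = 0.086198
r = 8.62%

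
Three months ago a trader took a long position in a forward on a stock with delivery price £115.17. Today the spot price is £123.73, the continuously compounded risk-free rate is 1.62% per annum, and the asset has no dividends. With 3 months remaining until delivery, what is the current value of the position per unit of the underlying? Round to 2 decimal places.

Current fair forward for the remaining 3 months: F = S·e^(r·T), r = 0.0162
F = 123.73 · e^(0.0162 × 3/12) = 123.73 × 1.004058 = 124.2321
Value of long forward = (F − K)·e^(−rT) = (124.2321 − 115.17) · e^(−0.0162·3/12)
= 9.0621 × 0.995958 = 9.03

£9.03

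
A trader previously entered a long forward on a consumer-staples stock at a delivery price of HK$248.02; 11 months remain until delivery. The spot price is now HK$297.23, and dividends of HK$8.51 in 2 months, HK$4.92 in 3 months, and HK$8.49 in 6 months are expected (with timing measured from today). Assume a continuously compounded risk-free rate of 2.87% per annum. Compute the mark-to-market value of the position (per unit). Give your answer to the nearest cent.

PV(remaining dividends) I = 8.51·e^(−0.0287·2/12) + 4.92·e^(−0.0287·3/12) + 8.49·e^(−0.0287·6/12) = 21.7233
Current forward F = (S − I)·e^(rT) = (297.23 − 21.7233)·e^(0.0287·11/12) = 275.5067 × 1.026657 = 282.8509
Value (long) = (F − K)·e^(−rT) = (282.8509 − 248.02) × 0.974035 = 33.9265
Value = HK$33.93

HK$33.93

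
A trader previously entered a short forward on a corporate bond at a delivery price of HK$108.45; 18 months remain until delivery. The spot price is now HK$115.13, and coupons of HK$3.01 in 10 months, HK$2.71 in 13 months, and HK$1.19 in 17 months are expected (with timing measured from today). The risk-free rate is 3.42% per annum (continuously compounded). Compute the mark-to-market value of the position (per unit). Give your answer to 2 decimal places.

-HK$5.43

PV(remaining coupons) I = 3.01·e^(−0.0342·10/12) + 2.71·e^(−0.0342·13/12) + 1.19·e^(−0.0342·17/12) = 6.6706
Current forward F = (S − I)·e^(rT) = (115.13 − 6.6706)·e^(0.0342·18/12) = 108.4594 × 1.052639 = 114.1686
Value (long) = (F − K)·e^(−rT) = (114.1686 − 108.45) × 0.949994 = 5.4326
Short position value = −(long value) = -HK$5.43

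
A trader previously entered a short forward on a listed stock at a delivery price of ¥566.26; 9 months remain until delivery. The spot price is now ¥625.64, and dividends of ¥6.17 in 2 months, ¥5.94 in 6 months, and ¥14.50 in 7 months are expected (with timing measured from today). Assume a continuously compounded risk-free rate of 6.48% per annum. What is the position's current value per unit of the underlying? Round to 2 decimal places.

PV(remaining dividends) I = 6.17·e^(−0.0648·2/12) + 5.94·e^(−0.0648·6/12) + 14.50·e^(−0.0648·7/12) = 25.8165
Current forward F = (S − I)·e^(rT) = (625.64 − 25.8165)·e^(0.0648·9/12) = 599.8235 × 1.049800 = 629.6947
Value (long) = (F − K)·e^(−rT) = (629.6947 − 566.26) × 0.952562 = 60.4255
Short position value = −(long value) = -¥60.43

-¥60.43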